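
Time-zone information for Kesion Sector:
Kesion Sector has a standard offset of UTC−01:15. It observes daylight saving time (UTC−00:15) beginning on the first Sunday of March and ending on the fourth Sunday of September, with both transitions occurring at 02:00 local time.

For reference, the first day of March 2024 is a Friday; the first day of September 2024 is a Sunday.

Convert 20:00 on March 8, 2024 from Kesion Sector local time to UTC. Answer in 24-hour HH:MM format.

20:15

1 March 2024 is a Friday, so the first Sunday is March 3.
1 September 2024 is a Sunday, so the first Sunday is September 1 and the fourth is September 22.
March 8, 2024 lies within the daylight-saving period (3 March – 22 September), so Kesion Sector is on daylight time, UTC−00:15.
20:00 local + 0h15m = 20:15 UTC.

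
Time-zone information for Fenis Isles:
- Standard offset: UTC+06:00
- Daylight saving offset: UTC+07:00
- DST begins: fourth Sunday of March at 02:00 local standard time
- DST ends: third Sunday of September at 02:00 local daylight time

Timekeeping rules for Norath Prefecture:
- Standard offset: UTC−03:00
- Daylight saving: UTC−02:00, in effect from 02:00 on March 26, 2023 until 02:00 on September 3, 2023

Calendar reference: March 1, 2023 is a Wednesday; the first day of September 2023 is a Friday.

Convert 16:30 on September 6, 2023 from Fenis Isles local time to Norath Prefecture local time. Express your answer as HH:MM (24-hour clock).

1 March 2023 is a Wednesday, so the first Sunday is March 5 and the fourth is March 26.
1 September 2023 is a Friday, so the first Sunday is September 3 and the third is September 17.
September 6, 2023 lies within the daylight-saving period (26 March – 17 September), so Fenis Isles is on daylight time, UTC+07:00.
16:30 Fenis Isles − 7h = 09:30 UTC.
At the standard offset (UTC−03:00), 09:30 UTC − 3h = 06:30 Norath Prefecture standard time.
The standard-time date in Norath Prefecture, September 6, 2023, is outside the daylight-saving period (26 March – 3 September), so Norath Prefecture is on standard time, UTC−03:00.
09:30 UTC − 3h = 06:30 Norath Prefecture.

06:30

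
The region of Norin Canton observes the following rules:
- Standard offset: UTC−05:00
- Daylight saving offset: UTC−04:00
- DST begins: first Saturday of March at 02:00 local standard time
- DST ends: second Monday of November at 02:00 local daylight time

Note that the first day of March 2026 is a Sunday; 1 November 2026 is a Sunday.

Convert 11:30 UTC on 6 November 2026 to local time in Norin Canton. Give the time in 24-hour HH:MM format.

1 March 2026 is a Sunday, so the first Saturday is March 7.
1 November 2026 is a Sunday, so the first Monday is November 2 and the second is November 9.
At the standard offset (UTC−05:00), 11:30 UTC − 5h = 06:30 Norin Canton standard time.
Daylight saving runs 7 March – 9 November; the standard-time date in Norin Canton, 6 November 2026, is inside that window, so Norin Canton is at UTC−04:00.
11:30 UTC − 4h = 07:30 local.

07:30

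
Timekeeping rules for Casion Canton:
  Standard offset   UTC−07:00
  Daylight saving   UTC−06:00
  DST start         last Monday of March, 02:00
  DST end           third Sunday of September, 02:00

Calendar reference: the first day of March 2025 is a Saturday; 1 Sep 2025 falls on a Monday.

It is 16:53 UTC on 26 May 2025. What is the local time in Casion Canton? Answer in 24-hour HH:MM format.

10:53

1 March 2025 is a Saturday, so Mondays fall on 3, 10, 17, 24, 31; the last is March 31.
1 September 2025 is a Monday, so the first Sunday is September 7 and the third is September 21.
At the standard offset (UTC−07:00), 16:53 UTC − 7h = 09:53 Casion Canton standard time.
The standard-time date in Casion Canton, 26 May 2025, lies within the daylight-saving period (31 March – 21 September), so Casion Canton is on daylight time, UTC−06:00.
16:53 UTC − 6h = 10:53 local.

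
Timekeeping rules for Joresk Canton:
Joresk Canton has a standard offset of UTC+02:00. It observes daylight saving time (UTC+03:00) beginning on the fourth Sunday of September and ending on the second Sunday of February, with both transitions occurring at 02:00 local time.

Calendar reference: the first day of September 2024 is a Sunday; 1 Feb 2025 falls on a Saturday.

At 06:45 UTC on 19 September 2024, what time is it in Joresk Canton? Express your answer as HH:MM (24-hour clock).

08:45

1 September 2024 is a Sunday, so the first Sunday is September 1 and the fourth is September 22.
1 February 2025 is a Saturday, so the first Sunday is February 2 and the second is February 9.
At the standard offset (UTC+02:00), 06:45 UTC + 2h = 08:45 Joresk Canton standard time.
The standard-time date in Joresk Canton, 19 September 2024, does not fall between 22 September 2024 and 9 February 2025, so daylight saving is not in effect and Joresk Canton is at UTC+02:00.
06:45 UTC + 2h = 08:45 local.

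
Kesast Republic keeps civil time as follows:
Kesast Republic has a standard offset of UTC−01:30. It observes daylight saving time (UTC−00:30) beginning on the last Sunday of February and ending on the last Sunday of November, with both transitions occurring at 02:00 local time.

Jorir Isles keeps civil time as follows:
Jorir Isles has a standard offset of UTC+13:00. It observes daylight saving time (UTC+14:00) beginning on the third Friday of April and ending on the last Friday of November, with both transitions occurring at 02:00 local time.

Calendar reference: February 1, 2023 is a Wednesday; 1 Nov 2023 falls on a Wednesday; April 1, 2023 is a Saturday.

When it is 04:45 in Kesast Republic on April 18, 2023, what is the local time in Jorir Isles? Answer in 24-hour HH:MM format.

1 February 2023 is a Wednesday, so Sundays fall on 5, 12, 19, 26; the last is February 26.
1 November 2023 is a Wednesday, so Sundays fall on 5, 12, 19, 26; the last is November 26.
April 18, 2023 falls between 26 February and 26 November, so daylight saving is in effect and Kesast Republic is at UTC−00:30.
04:45 Kesast Republic + 0h30m = 05:15 UTC.
1 April 2023 is a Saturday, so the first Friday is April 7 and the third is April 21.
1 November 2023 is a Wednesday, so Fridays fall on 3, 10, 17, 24; the last is November 24.
At the standard offset (UTC+13:00), 05:15 UTC + 13h = 18:15 Jorir Isles standard time.
The standard-time date in Jorir Isles, April 18, 2023, is outside the daylight-saving period (21 April – 24 November), so Jorir Isles is on standard time, UTC+13:00.
05:15 UTC + 13h = 18:15 Jorir Isles.

18:15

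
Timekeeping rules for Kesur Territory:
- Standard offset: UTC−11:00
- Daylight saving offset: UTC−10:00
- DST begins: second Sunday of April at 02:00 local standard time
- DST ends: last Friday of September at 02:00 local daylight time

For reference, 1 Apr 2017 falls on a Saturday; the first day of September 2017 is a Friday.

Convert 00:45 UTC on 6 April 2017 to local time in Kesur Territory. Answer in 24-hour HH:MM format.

1 April 2017 is a Saturday, so the first Sunday is April 2 and the second is April 9.
1 September 2017 is a Friday, so Fridays fall on 1, 8, 15, 22, 29; the last is September 29.
At the standard offset (UTC−11:00), 00:45 UTC − 11h = 13:45 Kesur Territory standard time (rolling into the previous day, 5 April 2017).
The standard-time date in Kesur Territory, 5 April 2017, is outside the daylight-saving period (9 April – 29 September), so Kesur Territory is on standard time, UTC−11:00.
00:45 UTC − 11h = 13:45 local (rolling into the previous day, 5 April 2017).

13:45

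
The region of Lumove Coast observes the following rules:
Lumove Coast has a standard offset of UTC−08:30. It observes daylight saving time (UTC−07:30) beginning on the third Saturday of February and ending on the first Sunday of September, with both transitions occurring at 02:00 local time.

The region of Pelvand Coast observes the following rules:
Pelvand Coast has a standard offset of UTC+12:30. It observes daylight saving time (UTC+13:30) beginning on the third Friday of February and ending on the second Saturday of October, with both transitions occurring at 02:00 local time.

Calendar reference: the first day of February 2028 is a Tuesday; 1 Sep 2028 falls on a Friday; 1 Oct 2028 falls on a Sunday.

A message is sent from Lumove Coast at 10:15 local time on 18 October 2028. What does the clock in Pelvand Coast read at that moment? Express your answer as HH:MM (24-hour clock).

1 February 2028 is a Tuesday, so the first Saturday is February 5 and the third is February 19.
1 September 2028 is a Friday, so the first Sunday is September 3.
18 October 2028 is outside the daylight-saving period (19 February – 3 September), so Lumove Coast is on standard time, UTC−08:30.
10:15 Lumove Coast + 8h30m = 18:45 UTC.
1 February 2028 is a Tuesday, so the first Friday is February 4 and the third is February 18.
1 October 2028 is a Sunday, so the first Saturday is October 7 and the second is October 14.
At the standard offset (UTC+12:30), 18:45 UTC + 12h30m = 07:15 Pelvand Coast standard time (rolling into the next day, 19 October 2028).
The standard-time date in Pelvand Coast, 19 October 2028, is outside the daylight-saving period (18 February – 14 October), so Pelvand Coast is on standard time, UTC+12:30.
18:45 UTC + 12h30m = 07:15 Pelvand Coast (rolling into the next day, 19 October 2028).

07:15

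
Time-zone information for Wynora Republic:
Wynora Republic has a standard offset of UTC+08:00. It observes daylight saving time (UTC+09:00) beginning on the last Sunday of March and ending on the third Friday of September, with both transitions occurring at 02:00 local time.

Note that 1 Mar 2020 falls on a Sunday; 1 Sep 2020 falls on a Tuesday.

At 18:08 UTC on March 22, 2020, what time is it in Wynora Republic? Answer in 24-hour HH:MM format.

02:08

1 March 2020 is a Sunday, so Sundays fall on 1, 8, 15, 22, 29; the last is March 29.
1 September 2020 is a Tuesday, so the first Friday is September 4 and the third is September 18.
At the standard offset (UTC+08:00), 18:08 UTC + 8h = 02:08 Wynora Republic standard time (rolling into the next day, 23 March 2020).
Daylight saving runs 29 March – 18 September; the standard-time date in Wynora Republic, March 23, 2020, is outside that window, so Wynora Republic is on standard time at UTC+08:00.
18:08 UTC + 8h = 02:08 local (rolling into the next day, 23 March 2020).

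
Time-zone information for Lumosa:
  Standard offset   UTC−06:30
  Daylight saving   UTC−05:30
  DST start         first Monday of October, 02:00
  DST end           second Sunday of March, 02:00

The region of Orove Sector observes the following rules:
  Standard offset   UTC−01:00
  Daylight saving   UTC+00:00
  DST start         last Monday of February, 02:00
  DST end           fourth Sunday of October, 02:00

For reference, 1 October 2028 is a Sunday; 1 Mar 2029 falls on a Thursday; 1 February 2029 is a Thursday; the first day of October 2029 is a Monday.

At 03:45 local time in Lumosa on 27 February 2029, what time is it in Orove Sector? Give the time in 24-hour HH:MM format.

09:15

1 October 2028 is a Sunday, so the first Monday is October 2.
1 March 2029 is a Thursday, so the first Sunday is March 4 and the second is March 11.
27 February 2029 lies within the daylight-saving period (2 October 2028 – 11 March 2029), so Lumosa is on daylight time, UTC−05:30.
03:45 Lumosa + 5h30m = 09:15 UTC.
1 February 2029 is a Thursday, so Mondays fall on 5, 12, 19, 26; the last is February 26.
1 October 2029 is a Monday, so the first Sunday is October 7 and the fourth is October 28.
At the standard offset (UTC−01:00), 09:15 UTC − 1h = 08:15 Orove Sector standard time.
Daylight saving runs 26 February – 28 October; the standard-time date in Orove Sector, 27 February 2029, is inside that window, so Orove Sector is at UTC+00:00.
09:15 UTC + 0h = 09:15 Orove Sector.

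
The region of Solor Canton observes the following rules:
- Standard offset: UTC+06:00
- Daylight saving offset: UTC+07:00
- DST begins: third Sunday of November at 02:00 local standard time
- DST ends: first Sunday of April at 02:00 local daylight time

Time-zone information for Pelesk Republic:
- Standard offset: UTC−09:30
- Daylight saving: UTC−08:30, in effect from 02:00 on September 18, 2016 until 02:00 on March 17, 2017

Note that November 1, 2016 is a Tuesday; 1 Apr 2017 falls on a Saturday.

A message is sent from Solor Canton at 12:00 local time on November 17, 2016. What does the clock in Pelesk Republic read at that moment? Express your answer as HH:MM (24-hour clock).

1 November 2016 is a Tuesday, so the first Sunday is November 6 and the third is November 20.
1 April 2017 is a Saturday, so the first Sunday is April 2.
November 17, 2016 is outside the daylight-saving period (20 November 2016 – 2 April 2017), so Solor Canton is on standard time, UTC+06:00.
12:00 Solor Canton − 6h = 06:00 UTC.
At the standard offset (UTC−09:30), 06:00 UTC − 9h30m = 20:30 Pelesk Republic standard time (rolling into the previous day, 16 November 2016).
The standard-time date in Pelesk Republic, November 16, 2016, lies within the daylight-saving period (18 September 2016 – 17 March 2017), so Pelesk Republic is on daylight time, UTC−08:30.
06:00 UTC − 8h30m = 21:30 Pelesk Republic (rolling into the previous day, 16 November 2016).

21:30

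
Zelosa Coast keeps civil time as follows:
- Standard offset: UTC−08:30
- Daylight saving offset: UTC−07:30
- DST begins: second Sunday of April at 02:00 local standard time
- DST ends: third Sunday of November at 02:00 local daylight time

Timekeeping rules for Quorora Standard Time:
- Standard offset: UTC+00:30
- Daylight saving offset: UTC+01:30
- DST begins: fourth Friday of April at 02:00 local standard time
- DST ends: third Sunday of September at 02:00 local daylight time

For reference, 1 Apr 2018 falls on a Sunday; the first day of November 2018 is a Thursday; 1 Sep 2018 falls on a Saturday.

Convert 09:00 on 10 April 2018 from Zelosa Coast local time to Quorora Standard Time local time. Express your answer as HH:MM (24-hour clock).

1 April 2018 is a Sunday, so the first Sunday is April 1 and the second is April 8.
1 November 2018 is a Thursday, so the first Sunday is November 4 and the third is November 18.
10 April 2018 lies within the daylight-saving period (8 April – 18 November), so Zelosa Coast is on daylight time, UTC−07:30.
09:00 Zelosa Coast + 7h30m = 16:30 UTC.
1 April 2018 is a Sunday, so the first Friday is April 6 and the fourth is April 27.
1 September 2018 is a Saturday, so the first Sunday is September 2 and the third is September 16.
At the standard offset (UTC+00:30), 16:30 UTC + 0h30m = 17:00 Quorora Standard Time standard time.
The standard-time date in Quorora Standard Time, 10 April 2018, is outside the daylight-saving period (27 April – 16 September), so Quorora Standard Time is on standard time, UTC+00:30.
16:30 UTC + 0h30m = 17:00 Quorora Standard Time.

17:00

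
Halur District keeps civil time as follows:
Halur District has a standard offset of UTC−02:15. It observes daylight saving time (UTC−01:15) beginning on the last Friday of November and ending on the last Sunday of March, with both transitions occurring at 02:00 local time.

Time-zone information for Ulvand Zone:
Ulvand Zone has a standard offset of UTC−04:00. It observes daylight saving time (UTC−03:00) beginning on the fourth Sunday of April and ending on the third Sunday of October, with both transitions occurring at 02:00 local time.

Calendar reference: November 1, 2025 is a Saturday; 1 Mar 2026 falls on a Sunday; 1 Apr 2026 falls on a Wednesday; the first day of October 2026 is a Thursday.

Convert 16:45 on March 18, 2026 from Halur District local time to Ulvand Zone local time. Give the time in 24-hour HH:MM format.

1 November 2025 is a Saturday, so Fridays fall on 7, 14, 21, 28; the last is November 28.
1 March 2026 is a Sunday, so Sundays fall on 1, 8, 15, 22, 29; the last is March 29.
Daylight saving runs 28 November 2025 – 29 March 2026; March 18, 2026 is inside that window, so Halur District is at UTC−01:15.
16:45 Halur District + 1h15m = 18:00 UTC.
1 April 2026 is a Wednesday, so the first Sunday is April 5 and the fourth is April 26.
1 October 2026 is a Thursday, so the first Sunday is October 4 and the third is October 18.
At the standard offset (UTC−04:00), 18:00 UTC − 4h = 14:00 Ulvand Zone standard time.
Daylight saving runs 26 April – 18 October; the standard-time date in Ulvand Zone, March 18, 2026, is outside that window, so Ulvand Zone is on standard time at UTC−04:00.
18:00 UTC − 4h = 14:00 Ulvand Zone.

14:00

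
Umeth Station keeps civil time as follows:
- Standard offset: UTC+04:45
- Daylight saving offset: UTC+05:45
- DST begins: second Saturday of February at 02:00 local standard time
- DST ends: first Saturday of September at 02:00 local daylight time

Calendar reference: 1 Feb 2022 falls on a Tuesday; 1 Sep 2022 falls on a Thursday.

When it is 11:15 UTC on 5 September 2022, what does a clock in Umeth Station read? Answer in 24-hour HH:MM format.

16:00

1 February 2022 is a Tuesday, so the first Saturday is February 5 and the second is February 12.
1 September 2022 is a Thursday, so the first Saturday is September 3.
At the standard offset (UTC+04:45), 11:15 UTC + 4h45m = 16:00 Umeth Station standard time.
The standard-time date in Umeth Station, 5 September 2022, is outside the daylight-saving period (12 February – 3 September), so Umeth Station is on standard time, UTC+04:45.
11:15 UTC + 4h45m = 16:00 local.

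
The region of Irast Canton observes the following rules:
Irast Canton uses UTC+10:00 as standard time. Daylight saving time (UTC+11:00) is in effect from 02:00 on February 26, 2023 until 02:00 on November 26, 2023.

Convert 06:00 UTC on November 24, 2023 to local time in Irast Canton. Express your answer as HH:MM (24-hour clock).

At the standard offset (UTC+10:00), 06:00 UTC + 10h = 16:00 Irast Canton standard time.
Daylight saving runs 26 February – 26 November; the standard-time date in Irast Canton, November 24, 2023, is inside that window, so Irast Canton is at UTC+11:00.
06:00 UTC + 11h = 17:00 local.

17:00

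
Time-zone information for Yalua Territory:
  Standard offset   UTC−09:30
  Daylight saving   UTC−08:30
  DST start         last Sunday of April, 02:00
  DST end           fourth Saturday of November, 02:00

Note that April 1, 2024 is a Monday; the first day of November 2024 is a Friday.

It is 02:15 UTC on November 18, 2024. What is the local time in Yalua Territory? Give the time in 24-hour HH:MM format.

17:45

1 April 2024 is a Monday, so Sundays fall on 7, 14, 21, 28; the last is April 28.
1 November 2024 is a Friday, so the first Saturday is November 2 and the fourth is November 23.
At the standard offset (UTC−09:30), 02:15 UTC − 9h30m = 16:45 Yalua Territory standard time (rolling into the previous day, 17 November 2024).
Daylight saving runs 28 April – 23 November; the standard-time date in Yalua Territory, November 17, 2024, is inside that window, so Yalua Territory is at UTC−08:30.
02:15 UTC − 8h30m = 17:45 local (rolling into the previous day, 17 November 2024).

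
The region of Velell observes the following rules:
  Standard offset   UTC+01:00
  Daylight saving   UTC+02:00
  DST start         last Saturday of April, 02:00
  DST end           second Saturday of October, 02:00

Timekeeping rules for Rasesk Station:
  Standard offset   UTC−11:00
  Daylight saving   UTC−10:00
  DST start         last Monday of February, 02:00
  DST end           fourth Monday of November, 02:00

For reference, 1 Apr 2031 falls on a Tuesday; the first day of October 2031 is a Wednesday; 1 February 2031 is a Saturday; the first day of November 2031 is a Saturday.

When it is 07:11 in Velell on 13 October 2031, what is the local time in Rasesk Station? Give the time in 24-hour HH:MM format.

20:11

1 April 2031 is a Tuesday, so Saturdays fall on 5, 12, 19, 26; the last is April 26.
1 October 2031 is a Wednesday, so the first Saturday is October 4 and the second is October 11.
13 October 2031 does not fall between 26 April and 11 October, so daylight saving is not in effect and Velell is at UTC+01:00.
07:11 Velell − 1h = 06:11 UTC.
1 February 2031 is a Saturday, so Mondays fall on 3, 10, 17, 24; the last is February 24.
1 November 2031 is a Saturday, so the first Monday is November 3 and the fourth is November 24.
At the standard offset (UTC−11:00), 06:11 UTC − 11h = 19:11 Rasesk Station standard time (rolling into the previous day, 12 October 2031).
Daylight saving runs 24 February – 24 November; the standard-time date in Rasesk Station, 12 October 2031, is inside that window, so Rasesk Station is at UTC−10:00.
06:11 UTC − 10h = 20:11 Rasesk Station (rolling into the previous day, 12 October 2031).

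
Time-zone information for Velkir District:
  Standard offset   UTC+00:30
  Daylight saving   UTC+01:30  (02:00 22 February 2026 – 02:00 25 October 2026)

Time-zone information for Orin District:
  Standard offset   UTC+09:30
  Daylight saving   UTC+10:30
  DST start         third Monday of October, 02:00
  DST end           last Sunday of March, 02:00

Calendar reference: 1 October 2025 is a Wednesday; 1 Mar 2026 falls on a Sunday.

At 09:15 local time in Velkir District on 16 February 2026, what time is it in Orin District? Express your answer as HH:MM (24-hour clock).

16 February 2026 is outside the daylight-saving period (22 February – 25 October), so Velkir District is on standard time, UTC+00:30.
09:15 Velkir District − 0h30m = 08:45 UTC.
1 October 2025 is a Wednesday, so the first Monday is October 6 and the third is October 20.
1 March 2026 is a Sunday, so Sundays fall on 1, 8, 15, 22, 29; the last is March 29.
At the standard offset (UTC+09:30), 08:45 UTC + 9h30m = 18:15 Orin District standard time.
Daylight saving runs 20 October 2025 – 29 March 2026; the standard-time date in Orin District, 16 February 2026, is inside that window, so Orin District is at UTC+10:30.
08:45 UTC + 10h30m = 19:15 Orin District.

19:15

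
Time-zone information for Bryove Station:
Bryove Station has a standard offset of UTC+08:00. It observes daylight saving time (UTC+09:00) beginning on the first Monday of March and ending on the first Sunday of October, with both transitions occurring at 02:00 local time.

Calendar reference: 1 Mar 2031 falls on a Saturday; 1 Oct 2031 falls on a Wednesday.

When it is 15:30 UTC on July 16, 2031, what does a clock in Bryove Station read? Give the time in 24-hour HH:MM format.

1 March 2031 is a Saturday, so the first Monday is March 3.
1 October 2031 is a Wednesday, so the first Sunday is October 5.
At the standard offset (UTC+08:00), 15:30 UTC + 8h = 23:30 Bryove Station standard time.
The standard-time date in Bryove Station, July 16, 2031, lies within the daylight-saving period (3 March – 5 October), so Bryove Station is on daylight time, UTC+09:00.
15:30 UTC + 9h = 00:30 local (rolling into the next day, 17 July 2031).

00:30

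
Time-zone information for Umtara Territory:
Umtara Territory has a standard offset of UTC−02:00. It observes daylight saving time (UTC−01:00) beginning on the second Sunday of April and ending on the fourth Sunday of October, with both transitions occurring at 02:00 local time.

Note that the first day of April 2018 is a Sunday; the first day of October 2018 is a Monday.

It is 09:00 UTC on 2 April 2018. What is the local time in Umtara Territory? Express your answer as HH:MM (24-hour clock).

1 April 2018 is a Sunday, so the first Sunday is April 1 and the second is April 8.
1 October 2018 is a Monday, so the first Sunday is October 7 and the fourth is October 28.
At the standard offset (UTC−02:00), 09:00 UTC − 2h = 07:00 Umtara Territory standard time.
The standard-time date in Umtara Territory, 2 April 2018, is outside the daylight-saving period (8 April – 28 October), so Umtara Territory is on standard time, UTC−02:00.
09:00 UTC − 2h = 07:00 local.

07:00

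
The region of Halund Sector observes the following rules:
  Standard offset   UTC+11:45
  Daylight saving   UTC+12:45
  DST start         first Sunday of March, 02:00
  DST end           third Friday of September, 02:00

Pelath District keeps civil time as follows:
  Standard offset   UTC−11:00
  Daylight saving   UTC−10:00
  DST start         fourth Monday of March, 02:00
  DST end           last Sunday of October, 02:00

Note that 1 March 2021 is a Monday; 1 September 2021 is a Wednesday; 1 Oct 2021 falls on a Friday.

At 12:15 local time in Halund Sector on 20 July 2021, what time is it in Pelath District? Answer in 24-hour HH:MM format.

1 March 2021 is a Monday, so the first Sunday is March 7.
1 September 2021 is a Wednesday, so the first Friday is September 3 and the third is September 17.
Daylight saving runs 7 March – 17 September; 20 July 2021 is inside that window, so Halund Sector is at UTC+12:45.
12:15 Halund Sector − 12h45m = 23:30 UTC (rolling into the previous day, 19 July 2021).
1 March 2021 is a Monday, so the first Monday is March 1 and the fourth is March 22.
1 October 2021 is a Friday, so Sundays fall on 3, 10, 17, 24, 31; the last is October 31.
At the standard offset (UTC−11:00), 23:30 UTC − 11h = 12:30 Pelath District standard time.
The standard-time date in Pelath District, 19 July 2021, lies within the daylight-saving period (22 March – 31 October), so Pelath District is on daylight time, UTC−10:00.
23:30 UTC − 10h = 13:30 Pelath District.

13:30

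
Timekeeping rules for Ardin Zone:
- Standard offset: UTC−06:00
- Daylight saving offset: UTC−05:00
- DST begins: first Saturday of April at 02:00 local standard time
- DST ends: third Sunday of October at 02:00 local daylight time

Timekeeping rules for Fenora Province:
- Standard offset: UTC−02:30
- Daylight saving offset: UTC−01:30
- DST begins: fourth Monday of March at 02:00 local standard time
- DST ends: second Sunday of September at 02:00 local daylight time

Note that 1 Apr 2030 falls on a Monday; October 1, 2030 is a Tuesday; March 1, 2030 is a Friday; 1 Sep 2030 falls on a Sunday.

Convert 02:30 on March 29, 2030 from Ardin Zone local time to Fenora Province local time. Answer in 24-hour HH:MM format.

1 April 2030 is a Monday, so the first Saturday is April 6.
1 October 2030 is a Tuesday, so the first Sunday is October 6 and the third is October 20.
March 29, 2030 does not fall between 6 April and 20 October, so daylight saving is not in effect and Ardin Zone is at UTC−06:00.
02:30 Ardin Zone + 6h = 08:30 UTC.
1 March 2030 is a Friday, so the first Monday is March 4 and the fourth is March 25.
1 September 2030 is a Sunday, so the first Sunday is September 1 and the second is September 8.
At the standard offset (UTC−02:30), 08:30 UTC − 2h30m = 06:00 Fenora Province standard time.
Daylight saving runs 25 March – 8 September; the standard-time date in Fenora Province, March 29, 2030, is inside that window, so Fenora Province is at UTC−01:30.
08:30 UTC − 1h30m = 07:00 Fenora Province.

07:00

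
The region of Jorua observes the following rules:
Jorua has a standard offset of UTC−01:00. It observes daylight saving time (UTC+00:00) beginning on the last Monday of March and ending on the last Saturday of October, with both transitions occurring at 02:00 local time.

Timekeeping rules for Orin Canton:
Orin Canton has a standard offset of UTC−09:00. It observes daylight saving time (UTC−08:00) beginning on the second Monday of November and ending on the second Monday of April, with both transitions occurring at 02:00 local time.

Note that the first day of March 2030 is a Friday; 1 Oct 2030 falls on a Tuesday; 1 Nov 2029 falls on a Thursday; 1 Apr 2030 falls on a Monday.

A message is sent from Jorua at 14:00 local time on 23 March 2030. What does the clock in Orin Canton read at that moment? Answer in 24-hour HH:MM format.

1 March 2030 is a Friday, so Mondays fall on 4, 11, 18, 25; the last is March 25.
1 October 2030 is a Tuesday, so Saturdays fall on 5, 12, 19, 26; the last is October 26.
23 March 2030 is outside the daylight-saving period (25 March – 26 October), so Jorua is on standard time, UTC−01:00.
14:00 Jorua + 1h = 15:00 UTC.
1 November 2029 is a Thursday, so the first Monday is November 5 and the second is November 12.
1 April 2030 is a Monday, so the first Monday is April 1 and the second is April 8.
At the standard offset (UTC−09:00), 15:00 UTC − 9h = 06:00 Orin Canton standard time.
The standard-time date in Orin Canton, 23 March 2030, falls between 12 November 2029 and 8 April 2030, so daylight saving is in effect and Orin Canton is at UTC−08:00.
15:00 UTC − 8h = 07:00 Orin Canton.

07:00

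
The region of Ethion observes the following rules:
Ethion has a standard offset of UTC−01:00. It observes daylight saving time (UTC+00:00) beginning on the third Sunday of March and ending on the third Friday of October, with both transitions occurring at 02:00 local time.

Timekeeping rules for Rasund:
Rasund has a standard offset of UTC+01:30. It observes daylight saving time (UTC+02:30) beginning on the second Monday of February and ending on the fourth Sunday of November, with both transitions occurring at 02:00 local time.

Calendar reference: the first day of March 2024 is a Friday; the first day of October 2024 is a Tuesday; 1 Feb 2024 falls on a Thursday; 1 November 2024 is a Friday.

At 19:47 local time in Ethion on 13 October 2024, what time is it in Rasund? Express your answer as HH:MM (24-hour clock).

1 March 2024 is a Friday, so the first Sunday is March 3 and the third is March 17.
1 October 2024 is a Tuesday, so the first Friday is October 4 and the third is October 18.
13 October 2024 lies within the daylight-saving period (17 March – 18 October), so Ethion is on daylight time, UTC+00:00.
19:47 Ethion − 0h = 19:47 UTC.
1 February 2024 is a Thursday, so the first Monday is February 5 and the second is February 12.
1 November 2024 is a Friday, so the first Sunday is November 3 and the fourth is November 24.
At the standard offset (UTC+01:30), 19:47 UTC + 1h30m = 21:17 Rasund standard time.
The standard-time date in Rasund, 13 October 2024, falls between 12 February and 24 November, so daylight saving is in effect and Rasund is at UTC+02:30.
19:47 UTC + 2h30m = 22:17 Rasund.

22:17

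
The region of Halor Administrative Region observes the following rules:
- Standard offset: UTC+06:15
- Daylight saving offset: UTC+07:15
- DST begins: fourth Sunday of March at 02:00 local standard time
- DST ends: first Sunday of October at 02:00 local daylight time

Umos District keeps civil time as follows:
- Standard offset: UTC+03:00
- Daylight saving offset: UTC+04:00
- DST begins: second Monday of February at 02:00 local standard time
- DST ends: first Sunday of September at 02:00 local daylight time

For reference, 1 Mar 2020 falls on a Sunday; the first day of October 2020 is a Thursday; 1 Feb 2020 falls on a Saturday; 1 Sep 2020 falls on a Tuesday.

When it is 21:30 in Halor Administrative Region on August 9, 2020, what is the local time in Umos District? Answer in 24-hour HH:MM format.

1 March 2020 is a Sunday, so the first Sunday is March 1 and the fourth is March 22.
1 October 2020 is a Thursday, so the first Sunday is October 4.
August 9, 2020 falls between 22 March and 4 October, so daylight saving is in effect and Halor Administrative Region is at UTC+07:15.
21:30 Halor Administrative Region − 7h15m = 14:15 UTC.
1 February 2020 is a Saturday, so the first Monday is February 3 and the second is February 10.
1 September 2020 is a Tuesday, so the first Sunday is September 6.
At the standard offset (UTC+03:00), 14:15 UTC + 3h = 17:15 Umos District standard time.
The standard-time date in Umos District, August 9, 2020, lies within the daylight-saving period (10 February – 6 September), so Umos District is on daylight time, UTC+04:00.
14:15 UTC + 4h = 18:15 Umos District.

18:15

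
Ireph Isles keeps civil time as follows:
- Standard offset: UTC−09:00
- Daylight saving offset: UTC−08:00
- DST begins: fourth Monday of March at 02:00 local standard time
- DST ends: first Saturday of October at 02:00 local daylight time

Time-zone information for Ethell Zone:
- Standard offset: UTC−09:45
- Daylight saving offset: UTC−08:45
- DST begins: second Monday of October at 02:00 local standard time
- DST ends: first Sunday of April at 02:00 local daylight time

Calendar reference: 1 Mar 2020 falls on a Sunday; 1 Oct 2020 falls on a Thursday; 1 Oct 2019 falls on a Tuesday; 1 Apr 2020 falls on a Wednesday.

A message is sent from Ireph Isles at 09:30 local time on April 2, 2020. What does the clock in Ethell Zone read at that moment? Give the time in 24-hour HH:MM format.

08:45

1 March 2020 is a Sunday, so the first Monday is March 2 and the fourth is March 23.
1 October 2020 is a Thursday, so the first Saturday is October 3.
April 2, 2020 falls between 23 March and 3 October, so daylight saving is in effect and Ireph Isles is at UTC−08:00.
09:30 Ireph Isles + 8h = 17:30 UTC.
1 October 2019 is a Tuesday, so the first Monday is October 7 and the second is October 14.
1 April 2020 is a Wednesday, so the first Sunday is April 5.
At the standard offset (UTC−09:45), 17:30 UTC − 9h45m = 07:45 Ethell Zone standard time.
The standard-time date in Ethell Zone, April 2, 2020, falls between 14 October 2019 and 5 April 2020, so daylight saving is in effect and Ethell Zone is at UTC−08:45.
17:30 UTC − 8h45m = 08:45 Ethell Zone.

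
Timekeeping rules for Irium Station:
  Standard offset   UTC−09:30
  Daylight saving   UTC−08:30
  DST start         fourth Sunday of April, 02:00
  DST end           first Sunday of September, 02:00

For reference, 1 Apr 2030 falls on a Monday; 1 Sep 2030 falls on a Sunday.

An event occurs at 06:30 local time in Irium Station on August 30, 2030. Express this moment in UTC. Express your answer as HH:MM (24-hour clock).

15:00

1 April 2030 is a Monday, so the first Sunday is April 7 and the fourth is April 28.
1 September 2030 is a Sunday, so the first Sunday is September 1.
August 30, 2030 lies within the daylight-saving period (28 April – 1 September), so Irium Station is on daylight time, UTC−08:30.
06:30 local + 8h30m = 15:00 UTC.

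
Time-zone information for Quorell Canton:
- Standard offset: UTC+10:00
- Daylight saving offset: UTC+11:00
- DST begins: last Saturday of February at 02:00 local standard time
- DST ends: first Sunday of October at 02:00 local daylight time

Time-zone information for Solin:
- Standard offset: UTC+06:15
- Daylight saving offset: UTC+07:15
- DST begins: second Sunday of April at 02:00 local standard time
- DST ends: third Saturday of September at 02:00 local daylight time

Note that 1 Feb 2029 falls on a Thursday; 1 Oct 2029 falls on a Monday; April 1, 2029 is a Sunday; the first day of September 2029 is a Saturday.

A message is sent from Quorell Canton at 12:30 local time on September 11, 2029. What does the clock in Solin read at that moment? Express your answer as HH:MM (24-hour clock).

08:45

1 February 2029 is a Thursday, so Saturdays fall on 3, 10, 17, 24; the last is February 24.
1 October 2029 is a Monday, so the first Sunday is October 7.
Daylight saving runs 24 February – 7 October; September 11, 2029 is inside that window, so Quorell Canton is at UTC+11:00.
12:30 Quorell Canton − 11h = 01:30 UTC.
1 April 2029 is a Sunday, so the first Sunday is April 1 and the second is April 8.
1 September 2029 is a Saturday, so the first Saturday is September 1 and the third is September 15.
At the standard offset (UTC+06:15), 01:30 UTC + 6h15m = 07:45 Solin standard time.
The standard-time date in Solin, September 11, 2029, falls between 8 April and 15 September, so daylight saving is in effect and Solin is at UTC+07:15.
01:30 UTC + 7h15m = 08:45 Solin.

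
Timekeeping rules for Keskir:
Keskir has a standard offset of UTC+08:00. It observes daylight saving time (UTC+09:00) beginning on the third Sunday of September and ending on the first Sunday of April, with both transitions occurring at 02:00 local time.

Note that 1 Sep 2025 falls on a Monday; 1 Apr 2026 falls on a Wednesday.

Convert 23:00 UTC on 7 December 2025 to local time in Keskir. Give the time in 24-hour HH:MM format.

1 September 2025 is a Monday, so the first Sunday is September 7 and the third is September 21.
1 April 2026 is a Wednesday, so the first Sunday is April 5.
At the standard offset (UTC+08:00), 23:00 UTC + 8h = 07:00 Keskir standard time (rolling into the next day, 8 December 2025).
The standard-time date in Keskir, 8 December 2025, lies within the daylight-saving period (21 September 2025 – 5 April 2026), so Keskir is on daylight time, UTC+09:00.
23:00 UTC + 9h = 08:00 local (rolling into the next day, 8 December 2025).

08:00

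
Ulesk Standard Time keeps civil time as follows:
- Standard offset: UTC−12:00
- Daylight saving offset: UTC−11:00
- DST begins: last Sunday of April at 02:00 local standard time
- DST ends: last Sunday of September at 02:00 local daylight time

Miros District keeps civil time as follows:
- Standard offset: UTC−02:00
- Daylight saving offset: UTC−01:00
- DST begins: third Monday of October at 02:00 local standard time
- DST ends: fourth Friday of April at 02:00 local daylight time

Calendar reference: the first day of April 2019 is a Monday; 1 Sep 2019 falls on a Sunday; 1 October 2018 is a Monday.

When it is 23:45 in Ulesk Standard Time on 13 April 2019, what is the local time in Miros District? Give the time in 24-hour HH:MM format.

1 April 2019 is a Monday, so Sundays fall on 7, 14, 21, 28; the last is April 28.
1 September 2019 is a Sunday, so Sundays fall on 1, 8, 15, 22, 29; the last is September 29.
13 April 2019 does not fall between 28 April and 29 September, so daylight saving is not in effect and Ulesk Standard Time is at UTC−12:00.
23:45 Ulesk Standard Time + 12h = 11:45 UTC (rolling into the next day, 14 April 2019).
1 October 2018 is a Monday, so the first Monday is October 1 and the third is October 15.
1 April 2019 is a Monday, so the first Friday is April 5 and the fourth is April 26.
At the standard offset (UTC−02:00), 11:45 UTC − 2h = 09:45 Miros District standard time.
Daylight saving runs 15 October 2018 – 26 April 2019; the standard-time date in Miros District, 14 April 2019, is inside that window, so Miros District is at UTC−01:00.
11:45 UTC − 1h = 10:45 Miros District.

10:45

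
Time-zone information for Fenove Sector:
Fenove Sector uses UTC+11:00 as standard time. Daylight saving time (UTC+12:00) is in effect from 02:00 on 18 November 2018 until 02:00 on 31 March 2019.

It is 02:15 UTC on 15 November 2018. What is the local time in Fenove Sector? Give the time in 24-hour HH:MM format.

13:15

At the standard offset (UTC+11:00), 02:15 UTC + 11h = 13:15 Fenove Sector standard time.
The standard-time date in Fenove Sector, 15 November 2018, does not fall between 18 November 2018 and 31 March 2019, so daylight saving is not in effect and Fenove Sector is at UTC+11:00.
02:15 UTC + 11h = 13:15 local.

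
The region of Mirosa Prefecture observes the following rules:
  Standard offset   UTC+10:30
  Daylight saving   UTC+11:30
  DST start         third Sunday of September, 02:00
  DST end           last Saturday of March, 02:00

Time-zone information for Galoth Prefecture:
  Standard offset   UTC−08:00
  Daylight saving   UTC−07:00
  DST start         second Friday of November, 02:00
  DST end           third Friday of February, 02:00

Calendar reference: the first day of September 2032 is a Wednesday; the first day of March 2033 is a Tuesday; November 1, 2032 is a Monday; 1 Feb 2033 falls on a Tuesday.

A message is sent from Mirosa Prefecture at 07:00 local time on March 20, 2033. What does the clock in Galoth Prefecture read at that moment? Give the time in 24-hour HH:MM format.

11:30

1 September 2032 is a Wednesday, so the first Sunday is September 5 and the third is September 19.
1 March 2033 is a Tuesday, so Saturdays fall on 5, 12, 19, 26; the last is March 26.
March 20, 2033 lies within the daylight-saving period (19 September 2032 – 26 March 2033), so Mirosa Prefecture is on daylight time, UTC+11:30.
07:00 Mirosa Prefecture − 11h30m = 19:30 UTC (rolling into the previous day, 19 March 2033).
1 November 2032 is a Monday, so the first Friday is November 5 and the second is November 12.
1 February 2033 is a Tuesday, so the first Friday is February 4 and the third is February 18.
At the standard offset (UTC−08:00), 19:30 UTC − 8h = 11:30 Galoth Prefecture standard time.
The standard-time date in Galoth Prefecture, March 19, 2033, is outside the daylight-saving period (12 November 2032 – 18 February 2033), so Galoth Prefecture is on standard time, UTC−08:00.
19:30 UTC − 8h = 11:30 Galoth Prefecture.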